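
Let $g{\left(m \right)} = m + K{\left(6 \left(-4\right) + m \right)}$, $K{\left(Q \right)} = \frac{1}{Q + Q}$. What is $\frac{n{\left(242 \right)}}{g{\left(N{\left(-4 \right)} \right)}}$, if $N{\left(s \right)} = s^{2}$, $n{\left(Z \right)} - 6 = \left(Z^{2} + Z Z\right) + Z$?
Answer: $\frac{1878016}{255} \approx 7364.8$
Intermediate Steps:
$n{\left(Z \right)} = 6 + Z + 2 Z^{2}$ ($n{\left(Z \right)} = 6 + \left(\left(Z^{2} + Z Z\right) + Z\right) = 6 + \left(\left(Z^{2} + Z^{2}\right) + Z\right) = 6 + \left(2 Z^{2} + Z\right) = 6 + \left(Z + 2 Z^{2}\right) = 6 + Z + 2 Z^{2}$)
$K{\left(Q \right)} = \frac{1}{2 Q}$
$g{\left(m \right)} = m + \frac{1}{2 \left(-24 + m\right)}$ ($g{\left(m \right)} = m + \frac{1}{2 \left(6 \left(-4\right) + m\right)} = m + \frac{1}{2 \left(-24 + m\right)}$)
$\frac{n{\left(242 \right)}}{g{\left(N{\left(-4 \right)} \right)}} = \frac{6 + 242 + 2 \cdot 242^{2}}{\frac{1}{-24 + \left(-4\right)^{2}} \left(\frac{1}{2} + \left(-4\right)^{2} \left(-24 + \left(-4\right)^{2}\right)\right)} = \frac{6 + 242 + 2 \cdot 58564}{\frac{1}{-24 + 16} \left(\frac{1}{2} + 16 \left(-24 + 16\right)\right)} = \frac{6 + 242 + 117128}{\frac{1}{-8} \left(\frac{1}{2} + 16 \left(-8\right)\right)} = \frac{117376}{\left(- \frac{1}{8}\right) \left(\frac{1}{2} - 128\right)} = \frac{117376}{\left(- \frac{1}{8}\right) \left(- \frac{255}{2}\right)} = \frac{117376}{\frac{255}{16}} = 117376 \cdot \frac{16}{255} = \frac{1878016}{255}$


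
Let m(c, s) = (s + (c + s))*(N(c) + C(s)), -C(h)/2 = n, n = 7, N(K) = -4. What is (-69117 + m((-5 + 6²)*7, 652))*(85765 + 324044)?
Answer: -39544519455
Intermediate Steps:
C(h) = -14 (C(h) = -2*7 = -14)
m(c, s) = -36*s - 18*c (m(c, s) = (s + (c + s))*(-4 - 14) = (c + 2*s)*(-18) = -36*s - 18*c)
(-69117 + m((-5 + 6²)*7, 652))*(85765 + 324044) = (-69117 + (-36*652 - 18*(-5 + 6²)*7))*(85765 + 324044) = (-69117 + (-23472 - 18*(-5 + 36)*7))*409809 = (-69117 + (-23472 - 558*7))*409809 = (-69117 + (-23472 - 18*217))*409809 = (-69117 + (-23472 - 3906))*409809 = (-69117 - 27378)*409809 = -96495*409809 = -39544519455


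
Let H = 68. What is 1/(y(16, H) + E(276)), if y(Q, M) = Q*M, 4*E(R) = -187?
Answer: 4/4165 ≈ 0.00096038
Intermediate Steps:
E(R) = -187/4 (E(R) = (¼)*(-187) = -187/4)
y(Q, M) = M*Q
1/(y(16, H) + E(276)) = 1/(68*16 - 187/4) = 1/(1088 - 187/4) = 1/(4165/4) = 4/4165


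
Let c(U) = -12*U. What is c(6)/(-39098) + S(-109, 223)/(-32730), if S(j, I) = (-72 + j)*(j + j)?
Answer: -385093081/319919385 ≈ -1.2037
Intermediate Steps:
S(j, I) = 2*j*(-72 + j) (S(j, I) = (-72 + j)*(2*j) = 2*j*(-72 + j))
c(6)/(-39098) + S(-109, 223)/(-32730) = -12*6/(-39098) + (2*(-109)*(-72 - 109))/(-32730) = -72*(-1/39098) + (2*(-109)*(-181))*(-1/32730) = 36/19549 + 39458*(-1/32730) = 36/19549 - 19729/16365 = -385093081/319919385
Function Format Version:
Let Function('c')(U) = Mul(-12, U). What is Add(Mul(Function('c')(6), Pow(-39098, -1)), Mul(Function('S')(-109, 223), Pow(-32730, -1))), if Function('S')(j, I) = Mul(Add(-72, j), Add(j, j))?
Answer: Rational(-385093081, 319919385) ≈ -1.2037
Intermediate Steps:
Function('S')(j, I) = Mul(2, j, Add(-72, j)) (Function('S')(j, I) = Mul(Add(-72, j), Mul(2, j)) = Mul(2, j, Add(-72, j)))
Add(Mul(Function('c')(6), Pow(-39098, -1)), Mul(Function('S')(-109, 223), Pow(-32730, -1))) = Add(Mul(Mul(-12, 6), Pow(-39098, -1)), Mul(Mul(2, -109, Add(-72, -109)), Pow(-32730, -1))) = Add(Mul(-72, Rational(-1, 39098)), Mul(Mul(2, -109, -181), Rational(-1, 32730))) = Add(Rational(36, 19549), Mul(39458, Rational(-1, 32730))) = Add(Rational(36, 19549), Rational(-19729, 16365)) = Rational(-385093081, 319919385)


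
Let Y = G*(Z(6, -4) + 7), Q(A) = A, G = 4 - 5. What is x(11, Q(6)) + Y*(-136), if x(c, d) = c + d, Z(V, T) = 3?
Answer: 1377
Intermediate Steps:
G = -1
Y = -10 (Y = -(3 + 7) = -1*10 = -10)
x(11, Q(6)) + Y*(-136) = (11 + 6) - 10*(-136) = 17 + 1360 = 1377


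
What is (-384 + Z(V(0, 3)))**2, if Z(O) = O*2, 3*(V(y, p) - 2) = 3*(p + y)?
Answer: 139876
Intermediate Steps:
V(y, p) = 2 + p + y (V(y, p) = 2 + (3*(p + y))/3 = 2 + (3*p + 3*y)/3 = 2 + (p + y) = 2 + p + y)
Z(O) = 2*O
(-384 + Z(V(0, 3)))**2 = (-384 + 2*(2 + 3 + 0))**2 = (-384 + 2*5)**2 = (-384 + 10)**2 = (-374)**2 = 139876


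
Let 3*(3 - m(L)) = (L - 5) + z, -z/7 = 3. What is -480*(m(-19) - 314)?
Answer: 142080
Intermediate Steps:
z = -21 (z = -7*3 = -21)
m(L) = 35/3 - L/3 (m(L) = 3 - ((L - 5) - 21)/3 = 3 - ((-5 + L) - 21)/3 = 3 - (-26 + L)/3 = 3 + (26/3 - L/3) = 35/3 - L/3)
-480*(m(-19) - 314) = -480*((35/3 - ⅓*(-19)) - 314) = -480*((35/3 + 19/3) - 314) = -480*(18 - 314) = -480*(-296) = 142080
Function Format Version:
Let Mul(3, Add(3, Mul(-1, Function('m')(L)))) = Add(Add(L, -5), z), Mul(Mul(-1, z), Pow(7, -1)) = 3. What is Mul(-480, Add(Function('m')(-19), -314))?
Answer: 142080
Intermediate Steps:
z = -21 (z = Mul(-7, 3) = -21)
Function('m')(L) = Add(Rational(35, 3), Mul(Rational(-1, 3), L)) (Function('m')(L) = Add(3, Mul(Rational(-1, 3), Add(Add(L, -5), -21))) = Add(3, Mul(Rational(-1, 3), Add(Add(-5, L), -21))) = Add(3, Mul(Rational(-1, 3), Add(-26, L))) = Add(3, Add(Rational(26, 3), Mul(Rational(-1, 3), L))) = Add(Rational(35, 3), Mul(Rational(-1, 3), L)))
Mul(-480, Add(Function('m')(-19), -314)) = Mul(-480, Add(Add(Rational(35, 3), Mul(Rational(-1, 3), -19)), -314)) = Mul(-480, Add(Add(Rational(35, 3), Rational(19, 3)), -314)) = Mul(-480, Add(18, -314)) = Mul(-480, -296) = 142080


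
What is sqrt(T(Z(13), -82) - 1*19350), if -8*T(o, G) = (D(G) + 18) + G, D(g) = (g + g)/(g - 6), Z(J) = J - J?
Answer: I*sqrt(37446563)/44 ≈ 139.08*I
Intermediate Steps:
Z(J) = 0
D(g) = 2*g/(-6 + g) (D(g) = (2*g)/(-6 + g) = 2*g/(-6 + g))
T(o, G) = -9/4 - G/8 - G/(4*(-6 + G)) (T(o, G) = -((2*G/(-6 + G) + 18) + G)/8 = -((18 + 2*G/(-6 + G)) + G)/8 = -(18 + G + 2*G/(-6 + G))/8 = -9/4 - G/8 - G/(4*(-6 + G)))
sqrt(T(Z(13), -82) - 1*19350) = sqrt((108 - 1*(-82)**2 - 14*(-82))/(8*(-6 - 82)) - 1*19350) = sqrt((1/8)*(108 - 1*6724 + 1148)/(-88) - 19350) = sqrt((1/8)*(-1/88)*(108 - 6724 + 1148) - 19350) = sqrt((1/8)*(-1/88)*(-5468) - 19350) = sqrt(1367/176 - 19350) = sqrt(-3404233/176) = I*sqrt(37446563)/44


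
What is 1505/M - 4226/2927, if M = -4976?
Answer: -25433711/14564752 ≈ -1.7463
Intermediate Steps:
1505/M - 4226/2927 = 1505/(-4976) - 4226/2927 = 1505*(-1/4976) - 4226*1/2927 = -1505/4976 - 4226/2927 = -25433711/14564752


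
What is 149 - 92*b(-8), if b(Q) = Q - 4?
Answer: 1253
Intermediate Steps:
b(Q) = -4 + Q
149 - 92*b(-8) = 149 - 92*(-4 - 8) = 149 - 92*(-12) = 149 + 1104 = 1253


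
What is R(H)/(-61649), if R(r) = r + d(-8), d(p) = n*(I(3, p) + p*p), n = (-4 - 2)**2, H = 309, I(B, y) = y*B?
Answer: -1749/61649 ≈ -0.028370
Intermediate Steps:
I(B, y) = B*y
n = 36 (n = (-6)**2 = 36)
d(p) = 36*p**2 + 108*p (d(p) = 36*(3*p + p*p) = 36*(3*p + p**2) = 36*(p**2 + 3*p) = 36*p**2 + 108*p)
R(r) = 1440 + r (R(r) = r + 36*(-8)*(3 - 8) = r + 36*(-8)*(-5) = r + 1440 = 1440 + r)
R(H)/(-61649) = (1440 + 309)/(-61649) = 1749*(-1/61649) = -1749/61649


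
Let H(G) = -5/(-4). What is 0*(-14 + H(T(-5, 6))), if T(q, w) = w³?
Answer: 0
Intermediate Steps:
H(G) = 5/4 (H(G) = -5*(-¼) = 5/4)
0*(-14 + H(T(-5, 6))) = 0*(-14 + 5/4) = 0*(-51/4) = 0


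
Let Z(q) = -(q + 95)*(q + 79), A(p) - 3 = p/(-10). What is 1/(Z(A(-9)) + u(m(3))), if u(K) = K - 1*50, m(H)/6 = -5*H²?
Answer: -100/851881 ≈ -0.00011739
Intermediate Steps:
A(p) = 3 - p/10 (A(p) = 3 + p/(-10) = 3 + p*(-⅒) = 3 - p/10)
m(H) = -30*H² (m(H) = 6*(-5*H²) = -30*H²)
u(K) = -50 + K (u(K) = K - 50 = -50 + K)
Z(q) = -(79 + q)*(95 + q) (Z(q) = -(95 + q)*(79 + q) = -(79 + q)*(95 + q))
1/(Z(A(-9)) + u(m(3))) = 1/((-7505 - (3 - ⅒*(-9))² - 174*(3 - ⅒*(-9))) + (-50 - 30*3²)) = 1/((-7505 - (3 + 9/10)² - 174*(3 + 9/10)) + (-50 - 30*9)) = 1/((-7505 - (39/10)² - 174*39/10) + (-50 - 270)) = 1/((-7505 - 1*1521/100 - 3393/5) - 320) = 1/((-7505 - 1521/100 - 3393/5) - 320) = 1/(-819881/100 - 320) = 1/(-851881/100) = -100/851881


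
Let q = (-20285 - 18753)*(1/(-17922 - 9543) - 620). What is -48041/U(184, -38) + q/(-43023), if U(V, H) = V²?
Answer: -22562570101667423/40005153385920 ≈ -563.99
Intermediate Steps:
q = 664750814438/27465 (q = -39038*(1/(-27465) - 620) = -39038*(-1/27465 - 620) = -39038*(-17028301/27465) = 664750814438/27465 ≈ 2.4204e+7)
-48041/U(184, -38) + q/(-43023) = -48041/(184²) + (664750814438/27465)/(-43023) = -48041/33856 + (664750814438/27465)*(-1/43023) = -48041*1/33856 - 664750814438/1181626695 = -48041/33856 - 664750814438/1181626695 = -22562570101667423/40005153385920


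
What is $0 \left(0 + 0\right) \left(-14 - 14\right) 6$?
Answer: $0$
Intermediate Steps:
$0 \left(0 + 0\right) \left(-14 - 14\right) 6 = 0 \cdot 0 \left(-14 - 14\right) 6 = 0 \left(-28\right) 6 = 0 \cdot 6 = 0$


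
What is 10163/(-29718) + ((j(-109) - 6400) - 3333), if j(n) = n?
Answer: -292494719/29718 ≈ -9842.3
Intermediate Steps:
10163/(-29718) + ((j(-109) - 6400) - 3333) = 10163/(-29718) + ((-109 - 6400) - 3333) = 10163*(-1/29718) + (-6509 - 3333) = -10163/29718 - 9842 = -292494719/29718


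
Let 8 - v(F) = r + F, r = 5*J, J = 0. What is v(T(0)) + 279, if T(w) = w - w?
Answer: 287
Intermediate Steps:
r = 0 (r = 5*0 = 0)
T(w) = 0
v(F) = 8 - F (v(F) = 8 - (0 + F) = 8 - F)
v(T(0)) + 279 = (8 - 1*0) + 279 = (8 + 0) + 279 = 8 + 279 = 287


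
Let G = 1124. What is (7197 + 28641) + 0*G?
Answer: 35838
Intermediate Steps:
(7197 + 28641) + 0*G = (7197 + 28641) + 0*1124 = 35838 + 0 = 35838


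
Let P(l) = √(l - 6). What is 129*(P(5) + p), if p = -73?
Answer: -9417 + 129*I ≈ -9417.0 + 129.0*I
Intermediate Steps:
P(l) = √(-6 + l)
129*(P(5) + p) = 129*(√(-6 + 5) - 73) = 129*(√(-1) - 73) = 129*(I - 73) = 129*(-73 + I) = -9417 + 129*I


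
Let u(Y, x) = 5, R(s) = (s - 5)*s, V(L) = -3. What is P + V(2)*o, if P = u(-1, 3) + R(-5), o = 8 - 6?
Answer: 49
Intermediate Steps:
R(s) = s*(-5 + s) (R(s) = (-5 + s)*s = s*(-5 + s))
o = 2
P = 55 (P = 5 - 5*(-5 - 5) = 5 - 5*(-10) = 5 + 50 = 55)
P + V(2)*o = 55 - 3*2 = 55 - 6 = 49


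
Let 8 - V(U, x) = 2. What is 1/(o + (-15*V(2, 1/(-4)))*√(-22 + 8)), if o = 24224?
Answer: 3028/73364447 + 45*I*√14/293457788 ≈ 4.1273e-5 + 5.7376e-7*I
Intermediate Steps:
V(U, x) = 6 (V(U, x) = 8 - 1*2 = 8 - 2 = 6)
1/(o + (-15*V(2, 1/(-4)))*√(-22 + 8)) = 1/(24224 + (-15*6)*√(-22 + 8)) = 1/(24224 - 90*I*√14)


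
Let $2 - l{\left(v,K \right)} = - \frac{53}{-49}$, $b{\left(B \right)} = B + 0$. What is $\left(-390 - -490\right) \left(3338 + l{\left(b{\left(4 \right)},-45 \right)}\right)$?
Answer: $\frac{16360700}{49} \approx 3.3389 \cdot 10^{5}$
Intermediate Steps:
$b{\left(B \right)} = B$
$l{\left(v,K \right)} = \frac{45}{49}$ ($l{\left(v,K \right)} = 2 - - \frac{53}{-49} = 2 - \left(-53\right) \left(- \frac{1}{49}\right) = 2 - \frac{53}{49} = \frac{45}{49}$)
$\left(-390 - -490\right) \left(3338 + l{\left(b{\left(4 \right)},-45 \right)}\right) = \left(-390 - -490\right) \left(3338 + \frac{45}{49}\right) = \left(-390 + 490\right) \frac{163607}{49} = 100 \cdot \frac{163607}{49} = \frac{16360700}{49}$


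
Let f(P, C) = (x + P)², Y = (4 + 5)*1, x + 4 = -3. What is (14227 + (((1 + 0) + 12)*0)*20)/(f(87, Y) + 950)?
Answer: 14227/7350 ≈ 1.9356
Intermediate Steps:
x = -7 (x = -4 - 3 = -7)
Y = 9 (Y = 9*1 = 9)
f(P, C) = (-7 + P)²
(14227 + (((1 + 0) + 12)*0)*20)/(f(87, Y) + 950) = (14227 + (((1 + 0) + 12)*0)*20)/((-7 + 87)² + 950) = (14227 + ((1 + 12)*0)*20)/(80² + 950) = (14227 + (13*0)*20)/(6400 + 950) = (14227 + 0*20)/7350 = (14227 + 0)*(1/7350) = 14227*(1/7350) = 14227/7350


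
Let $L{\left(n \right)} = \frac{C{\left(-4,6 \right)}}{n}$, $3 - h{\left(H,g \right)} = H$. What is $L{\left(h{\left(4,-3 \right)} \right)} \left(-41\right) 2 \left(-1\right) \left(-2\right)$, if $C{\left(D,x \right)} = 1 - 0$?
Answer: $164$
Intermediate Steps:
$h{\left(H,g \right)} = 3 - H$
$C{\left(D,x \right)} = 1$ ($C{\left(D,x \right)} = 1 + 0 = 1$)
$L{\left(n \right)} = \frac{1}{n}$ ($L{\left(n \right)} = 1 \frac{1}{n} = \frac{1}{n}$)
$L{\left(h{\left(4,-3 \right)} \right)} \left(-41\right) 2 \left(-1\right) \left(-2\right) = \frac{1}{3 - 4} \left(-41\right) 2 \left(-1\right) \left(-2\right) = \frac{1}{3 - 4} \left(-41\right) \left(\left(-2\right) \left(-2\right)\right) = \frac{1}{-1} \left(-41\right) 4 = \left(-1\right) \left(-41\right) 4 = 41 \cdot 4 = 164$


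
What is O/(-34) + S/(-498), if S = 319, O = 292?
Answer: -78131/8466 ≈ -9.2288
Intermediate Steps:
O/(-34) + S/(-498) = 292/(-34) + 319/(-498) = 292*(-1/34) + 319*(-1/498) = -146/17 - 319/498 = -78131/8466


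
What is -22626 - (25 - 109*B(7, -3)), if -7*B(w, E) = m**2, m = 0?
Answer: -22651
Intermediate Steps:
B(w, E) = 0 (B(w, E) = -1/7*0**2 = -1/7*0 = 0)
-22626 - (25 - 109*B(7, -3)) = -22626 - (25 - 109*0) = -22626 - (25 + 0) = -22626 - 1*25 = -22626 - 25 = -22651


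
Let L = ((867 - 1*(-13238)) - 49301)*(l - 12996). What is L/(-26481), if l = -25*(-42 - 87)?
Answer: -16376196/1261 ≈ -12987.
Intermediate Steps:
l = 3225 (l = -25*(-129) = 3225)
L = 343900116 (L = ((867 - 1*(-13238)) - 49301)*(3225 - 12996) = ((867 + 13238) - 49301)*(-9771) = (14105 - 49301)*(-9771) = -35196*(-9771) = 343900116)
L/(-26481) = 343900116/(-26481) = 343900116*(-1/26481) = -16376196/1261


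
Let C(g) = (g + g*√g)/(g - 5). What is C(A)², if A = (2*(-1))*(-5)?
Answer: 44 + 8*√10 ≈ 69.298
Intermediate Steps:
A = 10 (A = -2*(-5) = 10)
C(g) = (g + g^(3/2))/(-5 + g)
C(A)² = ((10 + 10^(3/2))/(-5 + 10))² = ((10 + 10*√10)/5)² = (2 + 2*√10)²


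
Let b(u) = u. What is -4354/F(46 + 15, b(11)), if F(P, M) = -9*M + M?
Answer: 2177/44 ≈ 49.477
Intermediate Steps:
F(P, M) = -8*M
-4354/F(46 + 15, b(11)) = -4354/((-8*11)) = -4354/(-88) = -4354*(-1/88) = 2177/44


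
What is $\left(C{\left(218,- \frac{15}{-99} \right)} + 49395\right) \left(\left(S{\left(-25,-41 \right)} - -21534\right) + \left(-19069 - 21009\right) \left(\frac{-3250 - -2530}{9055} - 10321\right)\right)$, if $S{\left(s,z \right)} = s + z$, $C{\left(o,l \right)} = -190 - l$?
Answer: $\frac{1216449243887888480}{59763} \approx 2.0355 \cdot 10^{13}$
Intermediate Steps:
$\left(C{\left(218,- \frac{15}{-99} \right)} + 49395\right) \left(\left(S{\left(-25,-41 \right)} - -21534\right) + \left(-19069 - 21009\right) \left(\frac{-3250 - -2530}{9055} - 10321\right)\right) = \left(\left(-190 - - \frac{15}{-99}\right) + 49395\right) \left(\left(\left(-25 - 41\right) - -21534\right) + \left(-19069 - 21009\right) \left(\frac{-3250 - -2530}{9055} - 10321\right)\right) = \left(\left(-190 - \left(-15\right) \left(- \frac{1}{99}\right)\right) + 49395\right) \left(\left(-66 + 21534\right) - 40078 \left(\left(-3250 + 2530\right) \frac{1}{9055} - 10321\right)\right) = \left(\left(-190 - \frac{5}{33}\right) + 49395\right) \left(21468 - 40078 \left(\left(-720\right) \frac{1}{9055} - 10321\right)\right) = \left(\left(-190 - \frac{5}{33}\right) + 49395\right) \left(21468 - 40078 \left(- \frac{144}{1811} - 10321\right)\right) = \left(- \frac{6275}{33} + 49395\right) \left(21468 - - \frac{749116935050}{1811}\right) = \frac{1623760 \left(21468 + \frac{749116935050}{1811}\right)}{33} = \frac{1623760}{33} \cdot \frac{749155813598}{1811} = \frac{1216449243887888480}{59763}$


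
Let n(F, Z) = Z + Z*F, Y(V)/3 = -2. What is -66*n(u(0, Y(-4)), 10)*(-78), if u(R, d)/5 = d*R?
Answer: 51480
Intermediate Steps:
Y(V) = -6 (Y(V) = 3*(-2) = -6)
u(R, d) = 5*R*d (u(R, d) = 5*(d*R) = 5*(R*d) = 5*R*d)
n(F, Z) = Z + F*Z
-66*n(u(0, Y(-4)), 10)*(-78) = -660*(1 + 5*0*(-6))*(-78) = -660*(1 + 0)*(-78) = -660*(-78) = 51480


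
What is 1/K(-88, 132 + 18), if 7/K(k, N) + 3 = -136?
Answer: -139/7 ≈ -19.857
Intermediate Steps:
K(k, N) = -7/139 (K(k, N) = 7/(-3 - 136) = 7/(-139) = 7*(-1/139) = -7/139)
1/K(-88, 132 + 18) = 1/(-7/139) = -139/7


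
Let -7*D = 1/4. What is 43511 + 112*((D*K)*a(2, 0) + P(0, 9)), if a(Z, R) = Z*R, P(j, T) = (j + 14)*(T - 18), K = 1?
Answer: 29399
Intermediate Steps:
D = -1/28 (D = -⅐/4 = -⅐*¼ = -1/28 ≈ -0.035714)
P(j, T) = (-18 + T)*(14 + j) (P(j, T) = (14 + j)*(-18 + T) = (-18 + T)*(14 + j))
a(Z, R) = R*Z
43511 + 112*((D*K)*a(2, 0) + P(0, 9)) = 43511 + 112*((-1/28*1)*(0*2) + (-252 - 18*0 + 14*9 + 9*0)) = 43511 + 112*(-1/28*0 + (-252 + 0 + 126 + 0)) = 43511 + 112*(0 - 126) = 43511 + 112*(-126) = 43511 - 14112 = 29399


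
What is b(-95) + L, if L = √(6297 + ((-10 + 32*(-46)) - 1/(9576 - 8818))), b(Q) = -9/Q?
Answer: 9/95 + √2766524902/758 ≈ 69.485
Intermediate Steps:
L = √2766524902/758 (L = √(6297 + ((-10 - 1472) - 1/758)) = √(6297 + (-1482 - 1*1/758)) = √(6297 + (-1482 - 1/758)) = √(6297 - 1123357/758) = √(3649769/758) = √2766524902/758 ≈ 69.390)
b(-95) + L = -9/(-95) + √2766524902/758 = -9*(-1/95) + √2766524902/758 = 9/95 + √2766524902/758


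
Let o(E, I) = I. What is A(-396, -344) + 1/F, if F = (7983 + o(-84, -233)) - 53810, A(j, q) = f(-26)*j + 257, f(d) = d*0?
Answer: 11837419/46060 ≈ 257.00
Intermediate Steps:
f(d) = 0
A(j, q) = 257 (A(j, q) = 0*j + 257 = 0 + 257 = 257)
F = -46060 (F = (7983 - 233) - 53810 = 7750 - 53810 = -46060)
A(-396, -344) + 1/F = 257 + 1/(-46060) = 257 - 1/46060 = 11837419/46060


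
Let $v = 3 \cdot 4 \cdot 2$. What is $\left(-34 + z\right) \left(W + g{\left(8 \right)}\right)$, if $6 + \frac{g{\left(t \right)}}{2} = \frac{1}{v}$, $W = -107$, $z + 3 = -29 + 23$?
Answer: $\frac{61361}{12} \approx 5113.4$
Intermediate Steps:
$z = -9$ ($z = -3 + \left(-29 + 23\right) = -3 - 6 = -9$)
$v = 24$ ($v = 12 \cdot 2 = 24$)
$g{\left(t \right)} = - \frac{143}{12}$ ($g{\left(t \right)} = -12 + \frac{2}{24} = -12 + 2 \cdot \frac{1}{24} = -12 + \frac{1}{12} = - \frac{143}{12}$)
$\left(-34 + z\right) \left(W + g{\left(8 \right)}\right) = \left(-34 - 9\right) \left(-107 - \frac{143}{12}\right) = \left(-43\right) \left(- \frac{1427}{12}\right) = \frac{61361}{12}$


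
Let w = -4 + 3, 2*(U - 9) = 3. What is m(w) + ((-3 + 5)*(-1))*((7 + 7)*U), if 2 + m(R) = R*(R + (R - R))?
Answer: -295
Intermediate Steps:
U = 21/2 (U = 9 + (½)*3 = 9 + 3/2 = 21/2 ≈ 10.500)
w = -1
m(R) = -2 + R² (m(R) = -2 + R*(R + (R - R)) = -2 + R*(R + 0) = -2 + R*R = -2 + R²)
m(w) + ((-3 + 5)*(-1))*((7 + 7)*U) = (-2 + (-1)²) + ((-3 + 5)*(-1))*((7 + 7)*(21/2)) = (-2 + 1) + (2*(-1))*(14*(21/2)) = -1 - 2*147 = -1 - 294 = -295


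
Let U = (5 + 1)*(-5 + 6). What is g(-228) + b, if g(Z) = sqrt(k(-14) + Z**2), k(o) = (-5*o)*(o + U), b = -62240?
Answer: -62240 + 4*sqrt(3214) ≈ -62013.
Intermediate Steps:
U = 6 (U = 6*1 = 6)
k(o) = -5*o*(6 + o) (k(o) = (-5*o)*(o + 6) = (-5*o)*(6 + o) = -5*o*(6 + o))
g(Z) = sqrt(-560 + Z**2) (g(Z) = sqrt(-5*(-14)*(6 - 14) + Z**2) = sqrt(-5*(-14)*(-8) + Z**2) = sqrt(-560 + Z**2))
g(-228) + b = sqrt(-560 + (-228)**2) - 62240 = sqrt(-560 + 51984) - 62240 = sqrt(51424) - 62240 = 4*sqrt(3214) - 62240 = -62240 + 4*sqrt(3214)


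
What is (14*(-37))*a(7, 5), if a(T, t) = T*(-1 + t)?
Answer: -14504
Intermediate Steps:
(14*(-37))*a(7, 5) = (14*(-37))*(7*(-1 + 5)) = -3626*4 = -518*28 = -14504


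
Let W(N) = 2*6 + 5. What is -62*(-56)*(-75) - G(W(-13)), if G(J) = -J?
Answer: -260383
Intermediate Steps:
W(N) = 17 (W(N) = 12 + 5 = 17)
-62*(-56)*(-75) - G(W(-13)) = -62*(-56)*(-75) - (-1)*17 = 3472*(-75) - 1*(-17) = -260400 + 17 = -260383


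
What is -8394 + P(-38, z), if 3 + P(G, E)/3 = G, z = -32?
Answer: -8517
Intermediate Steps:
P(G, E) = -9 + 3*G
-8394 + P(-38, z) = -8394 + (-9 + 3*(-38)) = -8394 + (-9 - 114) = -8394 - 123 = -8517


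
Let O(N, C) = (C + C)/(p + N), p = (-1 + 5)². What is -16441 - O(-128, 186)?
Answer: -460255/28 ≈ -16438.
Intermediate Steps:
p = 16 (p = 4² = 16)
O(N, C) = 2*C/(16 + N) (O(N, C) = (C + C)/(16 + N) = (2*C)/(16 + N) = 2*C/(16 + N))
-16441 - O(-128, 186) = -16441 - 2*186/(16 - 128) = -16441 - 2*186/(-112) = -16441 - 2*186*(-1)/112 = -16441 - 1*(-93/28) = -16441 + 93/28 = -460255/28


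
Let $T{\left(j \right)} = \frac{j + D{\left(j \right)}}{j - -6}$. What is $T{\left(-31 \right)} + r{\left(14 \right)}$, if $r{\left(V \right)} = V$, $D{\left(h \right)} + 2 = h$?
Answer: $\frac{414}{25} \approx 16.56$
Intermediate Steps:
$D{\left(h \right)} = -2 + h$
$T{\left(j \right)} = \frac{-2 + 2 j}{6 + j}$ ($T{\left(j \right)} = \frac{j + \left(-2 + j\right)}{j - -6} = \frac{-2 + 2 j}{j + \left(-16 + 22\right)} = \frac{-2 + 2 j}{j + 6} = \frac{-2 + 2 j}{6 + j}$)
$T{\left(-31 \right)} + r{\left(14 \right)} = \frac{2 \left(-1 - 31\right)}{6 - 31} + 14 = 2 \frac{1}{-25} \left(-32\right) + 14 = 2 \left(- \frac{1}{25}\right) \left(-32\right) + 14 = \frac{64}{25} + 14 = \frac{414}{25}$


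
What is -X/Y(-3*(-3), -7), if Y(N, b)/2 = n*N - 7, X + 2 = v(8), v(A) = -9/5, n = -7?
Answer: -19/700 ≈ -0.027143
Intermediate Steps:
v(A) = -9/5 (v(A) = -9*⅕ = -9/5)
X = -19/5 (X = -2 - 9/5 = -19/5 ≈ -3.8000)
Y(N, b) = -14 - 14*N (Y(N, b) = 2*(-7*N - 7) = 2*(-7 - 7*N) = -14 - 14*N)
-X/Y(-3*(-3), -7) = -(-19)/(5*(-14 - (-42)*(-3))) = -(-19)/(5*(-14 - 14*9)) = -(-19)/(5*(-14 - 126)) = -(-19)/(5*(-140)) = -(-19)*(-1)/(5*140) = -1*19/700 = -19/700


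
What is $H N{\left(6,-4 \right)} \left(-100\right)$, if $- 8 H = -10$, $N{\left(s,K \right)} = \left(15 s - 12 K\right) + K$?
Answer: $-16750$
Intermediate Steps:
$N{\left(s,K \right)} = - 11 K + 15 s$ ($N{\left(s,K \right)} = \left(- 12 K + 15 s\right) + K = - 11 K + 15 s$)
$H = \frac{5}{4}$ ($H = \left(- \frac{1}{8}\right) \left(-10\right) = \frac{5}{4} \approx 1.25$)
$H N{\left(6,-4 \right)} \left(-100\right) = \frac{5 \left(\left(-11\right) \left(-4\right) + 15 \cdot 6\right)}{4} \left(-100\right) = \frac{5 \left(44 + 90\right)}{4} \left(-100\right) = \frac{5}{4} \cdot 134 \left(-100\right) = \frac{335}{2} \left(-100\right) = -16750$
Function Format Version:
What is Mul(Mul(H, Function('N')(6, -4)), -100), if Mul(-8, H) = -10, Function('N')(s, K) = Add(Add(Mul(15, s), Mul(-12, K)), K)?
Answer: -16750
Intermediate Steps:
Function('N')(s, K) = Add(Mul(-11, K), Mul(15, s)) (Function('N')(s, K) = Add(Add(Mul(-12, K), Mul(15, s)), K) = Add(Mul(-11, K), Mul(15, s)))
H = Rational(5, 4) (H = Mul(Rational(-1, 8), -10) = Rational(5, 4) ≈ 1.2500)
Mul(Mul(H, Function('N')(6, -4)), -100) = Mul(Mul(Rational(5, 4), Add(Mul(-11, -4), Mul(15, 6))), -100) = Mul(Mul(Rational(5, 4), Add(44, 90)), -100) = Mul(Mul(Rational(5, 4), 134), -100) = Mul(Rational(335, 2), -100) = -16750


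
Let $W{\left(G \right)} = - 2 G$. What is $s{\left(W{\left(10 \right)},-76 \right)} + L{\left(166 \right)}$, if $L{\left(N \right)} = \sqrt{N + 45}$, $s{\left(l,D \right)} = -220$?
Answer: $-220 + \sqrt{211} \approx -205.47$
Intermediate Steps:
$L{\left(N \right)} = \sqrt{45 + N}$
$s{\left(W{\left(10 \right)},-76 \right)} + L{\left(166 \right)} = -220 + \sqrt{45 + 166} = -220 + \sqrt{211}$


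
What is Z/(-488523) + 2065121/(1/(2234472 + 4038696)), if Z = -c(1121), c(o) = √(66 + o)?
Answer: 12954850973328 + √1187/488523 ≈ 1.2955e+13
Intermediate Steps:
Z = -√1187 (Z = -√(66 + 1121) = -√1187 ≈ -34.453)
Z/(-488523) + 2065121/(1/(2234472 + 4038696)) = -√1187/(-488523) + 2065121/(1/(2234472 + 4038696)) = -√1187*(-1/488523) + 2065121/(1/6273168) = √1187/488523 + 2065121/(1/6273168) = √1187/488523 + 2065121*6273168 = √1187/488523 + 12954850973328 = 12954850973328 + √1187/488523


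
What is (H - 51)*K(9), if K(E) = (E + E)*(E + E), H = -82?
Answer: -43092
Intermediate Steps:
K(E) = 4*E**2 (K(E) = (2*E)*(2*E) = 4*E**2)
(H - 51)*K(9) = (-82 - 51)*(4*9**2) = -532*81 = -133*324 = -43092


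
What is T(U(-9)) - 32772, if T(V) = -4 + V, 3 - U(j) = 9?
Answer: -32782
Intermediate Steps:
U(j) = -6 (U(j) = 3 - 1*9 = 3 - 9 = -6)
T(U(-9)) - 32772 = (-4 - 6) - 32772 = -10 - 32772 = -32782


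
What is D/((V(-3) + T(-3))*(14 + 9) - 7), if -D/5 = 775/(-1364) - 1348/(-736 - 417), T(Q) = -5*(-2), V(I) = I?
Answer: -152435/7812728 ≈ -0.019511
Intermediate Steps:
T(Q) = 10
D = -152435/50732 (D = -5*(775/(-1364) - 1348/(-736 - 417)) = -5*(775*(-1/1364) - 1348/(-1153)) = -5*(-25/44 - 1348*(-1/1153)) = -5*(-25/44 + 1348/1153) = -5*30487/50732 = -152435/50732 ≈ -3.0047)
D/((V(-3) + T(-3))*(14 + 9) - 7) = -152435/(50732*((-3 + 10)*(14 + 9) - 7)) = -152435/(50732*(7*23 - 7)) = -152435/(50732*(161 - 7)) = -152435/50732/154 = -152435/50732*1/154 = -152435/7812728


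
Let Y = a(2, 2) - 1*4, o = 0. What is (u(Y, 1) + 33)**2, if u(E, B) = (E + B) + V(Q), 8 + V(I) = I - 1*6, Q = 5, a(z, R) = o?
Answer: 441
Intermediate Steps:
a(z, R) = 0
Y = -4 (Y = 0 - 1*4 = 0 - 4 = -4)
V(I) = -14 + I (V(I) = -8 + (I - 1*6) = -8 + (I - 6) = -8 + (-6 + I) = -14 + I)
u(E, B) = -9 + B + E (u(E, B) = (E + B) + (-14 + 5) = (B + E) - 9 = -9 + B + E)
(u(Y, 1) + 33)**2 = ((-9 + 1 - 4) + 33)**2 = (-12 + 33)**2 = 21**2 = 441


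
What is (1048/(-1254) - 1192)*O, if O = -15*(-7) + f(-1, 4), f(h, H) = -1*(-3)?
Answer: -26924688/209 ≈ -1.2883e+5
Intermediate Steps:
f(h, H) = 3
O = 108 (O = -15*(-7) + 3 = 105 + 3 = 108)
(1048/(-1254) - 1192)*O = (1048/(-1254) - 1192)*108 = (1048*(-1/1254) - 1192)*108 = (-524/627 - 1192)*108 = -747908/627*108 = -26924688/209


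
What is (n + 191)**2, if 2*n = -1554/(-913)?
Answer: 30681025600/833569 ≈ 36807.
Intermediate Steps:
n = 777/913 (n = (-1554/(-913))/2 = (-1554*(-1/913))/2 = (1/2)*(1554/913) = 777/913 ≈ 0.85104)
(n + 191)**2 = (777/913 + 191)**2 = (175160/913)**2 = 30681025600/833569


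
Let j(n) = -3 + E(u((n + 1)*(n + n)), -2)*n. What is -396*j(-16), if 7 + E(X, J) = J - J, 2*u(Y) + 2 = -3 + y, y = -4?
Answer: -43164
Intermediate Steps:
u(Y) = -9/2 (u(Y) = -1 + (-3 - 4)/2 = -1 + (½)*(-7) = -1 - 7/2 = -9/2)
E(X, J) = -7 (E(X, J) = -7 + (J - J) = -7 + 0 = -7)
j(n) = -3 - 7*n
-396*j(-16) = -396*(-3 - 7*(-16)) = -396*(-3 + 112) = -396*109 = -43164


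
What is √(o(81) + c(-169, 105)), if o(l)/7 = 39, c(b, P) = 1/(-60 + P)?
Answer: √61430/15 ≈ 16.523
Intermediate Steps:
o(l) = 273 (o(l) = 7*39 = 273)
√(o(81) + c(-169, 105)) = √(273 + 1/(-60 + 105)) = √(273 + 1/45) = √(12286/45) = √61430/15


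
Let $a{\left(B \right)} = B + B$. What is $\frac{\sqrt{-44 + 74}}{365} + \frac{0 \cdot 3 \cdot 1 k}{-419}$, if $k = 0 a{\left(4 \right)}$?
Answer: $\frac{\sqrt{30}}{365} \approx 0.015006$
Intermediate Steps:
$a{\left(B \right)} = 2 B$
$k = 0$ ($k = 0 \cdot 2 \cdot 4 = 0 \cdot 8 = 0$)
$\frac{\sqrt{-44 + 74}}{365} + \frac{0 \cdot 3 \cdot 1 k}{-419} = \frac{\sqrt{-44 + 74}}{365} + \frac{0 \cdot 3 \cdot 1 \cdot 0}{-419} = \sqrt{30} \cdot \frac{1}{365} + 0 \cdot 1 \cdot 0 \left(- \frac{1}{419}\right) = \frac{\sqrt{30}}{365} + 0 \cdot 0 \left(- \frac{1}{419}\right) = \frac{\sqrt{30}}{365} + 0 \left(- \frac{1}{419}\right) = \frac{\sqrt{30}}{365} + 0 = \frac{\sqrt{30}}{365}$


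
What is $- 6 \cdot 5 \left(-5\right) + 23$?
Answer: $173$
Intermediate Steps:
$- 6 \cdot 5 \left(-5\right) + 23 = \left(-6\right) \left(-25\right) + 23 = 150 + 23 = 173$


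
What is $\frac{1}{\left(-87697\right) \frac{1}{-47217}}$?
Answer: $\frac{47217}{87697} \approx 0.53841$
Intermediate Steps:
$\frac{1}{\left(-87697\right) \frac{1}{-47217}} = \frac{1}{\left(-87697\right) \left(- \frac{1}{47217}\right)} = \frac{1}{\frac{87697}{47217}} = \frac{47217}{87697}$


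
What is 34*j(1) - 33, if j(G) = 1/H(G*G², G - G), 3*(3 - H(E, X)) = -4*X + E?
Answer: -81/4 ≈ -20.250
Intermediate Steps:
H(E, X) = 3 - E/3 + 4*X/3 (H(E, X) = 3 - (-4*X + E)/3 = 3 - (E - 4*X)/3 = 3 + (-E/3 + 4*X/3) = 3 - E/3 + 4*X/3)
j(G) = 1/(3 - G³/3) (j(G) = 1/(3 - G*G²/3 + 4*(G - G)/3) = 1/(3 - G³/3 + (4/3)*0) = 1/(3 - G³/3 + 0) = 1/(3 - G³/3))
34*j(1) - 33 = 34*(-3/(-9 + 1³)) - 33 = 34*(-3/(-9 + 1)) - 33 = 34*(-3/(-8)) - 33 = 34*(-3*(-⅛)) - 33 = 34*(3/8) - 33 = 51/4 - 33 = -81/4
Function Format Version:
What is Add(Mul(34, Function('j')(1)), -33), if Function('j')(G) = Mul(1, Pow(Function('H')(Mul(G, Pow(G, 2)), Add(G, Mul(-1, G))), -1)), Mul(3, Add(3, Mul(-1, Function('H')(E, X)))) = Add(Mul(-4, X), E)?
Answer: Rational(-81, 4) ≈ -20.250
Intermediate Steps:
Function('H')(E, X) = Add(3, Mul(Rational(-1, 3), E), Mul(Rational(4, 3), X)) (Function('H')(E, X) = Add(3, Mul(Rational(-1, 3), Add(Mul(-4, X), E))) = Add(3, Mul(Rational(-1, 3), Add(E, Mul(-4, X)))) = Add(3, Add(Mul(Rational(-1, 3), E), Mul(Rational(4, 3), X))) = Add(3, Mul(Rational(-1, 3), E), Mul(Rational(4, 3), X)))
Function('j')(G) = Pow(Add(3, Mul(Rational(-1, 3), Pow(G, 3))), -1) (Function('j')(G) = Mul(1, Pow(Add(3, Mul(Rational(-1, 3), Mul(G, Pow(G, 2))), Mul(Rational(4, 3), Add(G, Mul(-1, G)))), -1)) = Mul(1, Pow(Add(3, Mul(Rational(-1, 3), Pow(G, 3)), Mul(Rational(4, 3), 0)), -1)) = Mul(1, Pow(Add(3, Mul(Rational(-1, 3), Pow(G, 3)), 0), -1)) = Mul(1, Pow(Add(3, Mul(Rational(-1, 3), Pow(G, 3))), -1)) = Pow(Add(3, Mul(Rational(-1, 3), Pow(G, 3))), -1))
Add(Mul(34, Function('j')(1)), -33) = Add(Mul(34, Mul(-3, Pow(Add(-9, Pow(1, 3)), -1))), -33) = Add(Mul(34, Mul(-3, Pow(Add(-9, 1), -1))), -33) = Add(Mul(34, Mul(-3, Pow(-8, -1))), -33) = Add(Mul(34, Mul(-3, Rational(-1, 8))), -33) = Add(Mul(34, Rational(3, 8)), -33) = Add(Rational(51, 4), -33) = Rational(-81, 4)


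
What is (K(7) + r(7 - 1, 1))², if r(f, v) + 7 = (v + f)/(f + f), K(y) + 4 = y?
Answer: 1681/144 ≈ 11.674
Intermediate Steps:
K(y) = -4 + y
r(f, v) = -7 + (f + v)/(2*f) (r(f, v) = -7 + (v + f)/(f + f) = -7 + (f + v)/((2*f)) = -7 + (f + v)*(1/(2*f)) = -7 + (f + v)/(2*f))
(K(7) + r(7 - 1, 1))² = ((-4 + 7) + (1 - 13*(7 - 1))/(2*(7 - 1)))² = (3 + (½)*(1 - 13*6)/6)² = (3 + (½)*(⅙)*(1 - 78))² = (3 + (½)*(⅙)*(-77))² = (3 - 77/12)² = (-41/12)² = 1681/144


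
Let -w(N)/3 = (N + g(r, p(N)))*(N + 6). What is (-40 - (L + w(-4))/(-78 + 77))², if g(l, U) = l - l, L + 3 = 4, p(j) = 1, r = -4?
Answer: 225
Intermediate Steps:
L = 1 (L = -3 + 4 = 1)
g(l, U) = 0
w(N) = -3*N*(6 + N) (w(N) = -3*(N + 0)*(N + 6) = -3*N*(6 + N))
(-40 - (L + w(-4))/(-78 + 77))² = (-40 - (1 + 3*(-4)*(-6 - 1*(-4)))/(-78 + 77))² = (-40 - (1 + 3*(-4)*(-6 + 4))/(-1))² = (-40 - (1 + 3*(-4)*(-2))*(-1))² = (-40 - (1 + 24)*(-1))² = (-40 - 25*(-1))² = (-40 - 1*(-25))² = (-40 + 25)² = (-15)² = 225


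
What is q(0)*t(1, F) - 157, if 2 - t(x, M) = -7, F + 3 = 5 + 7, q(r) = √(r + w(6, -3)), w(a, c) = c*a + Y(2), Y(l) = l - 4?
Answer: -157 + 18*I*√5 ≈ -157.0 + 40.249*I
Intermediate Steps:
Y(l) = -4 + l
w(a, c) = -2 + a*c (w(a, c) = c*a + (-4 + 2) = a*c - 2 = -2 + a*c)
q(r) = √(-20 + r) (q(r) = √(r + (-2 + 6*(-3))) = √(r + (-2 - 18)) = √(r - 20) = √(-20 + r))
F = 9 (F = -3 + (5 + 7) = -3 + 12 = 9)
t(x, M) = 9 (t(x, M) = 2 - 1*(-7) = 2 + 7 = 9)
q(0)*t(1, F) - 157 = √(-20 + 0)*9 - 157 = √(-20)*9 - 157 = (2*I*√5)*9 - 157 = 18*I*√5 - 157 = -157 + 18*I*√5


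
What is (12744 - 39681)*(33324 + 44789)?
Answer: -2104129881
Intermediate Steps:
(12744 - 39681)*(33324 + 44789) = -26937*78113 = -2104129881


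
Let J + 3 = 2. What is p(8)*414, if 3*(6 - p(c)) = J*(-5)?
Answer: 1794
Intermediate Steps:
J = -1 (J = -3 + 2 = -1)
p(c) = 13/3 (p(c) = 6 - (-1)*(-5)/3 = 6 - ⅓*5 = 6 - 5/3 = 13/3)
p(8)*414 = (13/3)*414 = 1794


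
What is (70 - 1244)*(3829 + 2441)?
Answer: -7360980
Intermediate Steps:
(70 - 1244)*(3829 + 2441) = -1174*6270 = -7360980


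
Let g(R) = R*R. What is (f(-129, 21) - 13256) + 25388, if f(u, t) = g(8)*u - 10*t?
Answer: 3666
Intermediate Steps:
g(R) = R**2
f(u, t) = -10*t + 64*u (f(u, t) = 8**2*u - 10*t = 64*u - 10*t = -10*t + 64*u)
(f(-129, 21) - 13256) + 25388 = ((-10*21 + 64*(-129)) - 13256) + 25388 = ((-210 - 8256) - 13256) + 25388 = (-8466 - 13256) + 25388 = -21722 + 25388 = 3666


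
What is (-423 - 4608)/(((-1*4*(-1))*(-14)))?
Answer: 5031/56 ≈ 89.839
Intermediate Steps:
(-423 - 4608)/(((-1*4*(-1))*(-14))) = -5031/(-4*(-1)*(-14)) = -5031/(4*(-14)) = -5031/(-56) = -5031*(-1/56) = 5031/56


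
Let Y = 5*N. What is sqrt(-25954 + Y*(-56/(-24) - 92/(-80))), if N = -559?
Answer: I*sqrt(1284837)/6 ≈ 188.92*I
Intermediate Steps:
Y = -2795 (Y = 5*(-559) = -2795)
sqrt(-25954 + Y*(-56/(-24) - 92/(-80))) = sqrt(-25954 - 2795*(-56/(-24) - 92/(-80))) = sqrt(-25954 - 2795*(-56*(-1/24) - 92*(-1/80))) = sqrt(-25954 - 2795*(7/3 + 23/20)) = sqrt(-25954 - 2795*209/60) = sqrt(-25954 - 116831/12) = sqrt(-428279/12) = I*sqrt(1284837)/6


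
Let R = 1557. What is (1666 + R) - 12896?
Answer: -9673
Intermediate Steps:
(1666 + R) - 12896 = (1666 + 1557) - 12896 = 3223 - 12896 = -9673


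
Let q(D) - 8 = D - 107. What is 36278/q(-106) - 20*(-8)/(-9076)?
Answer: -82322982/465145 ≈ -176.98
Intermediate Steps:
q(D) = -99 + D (q(D) = 8 + (D - 107) = 8 + (-107 + D) = -99 + D)
36278/q(-106) - 20*(-8)/(-9076) = 36278/(-99 - 106) - 20*(-8)/(-9076) = 36278/(-205) + 160*(-1/9076) = 36278*(-1/205) - 40/2269 = -36278/205 - 40/2269 = -82322982/465145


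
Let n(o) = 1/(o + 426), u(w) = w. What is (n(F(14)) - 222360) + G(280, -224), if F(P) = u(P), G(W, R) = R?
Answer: -97936959/440 ≈ -2.2258e+5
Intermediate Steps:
F(P) = P
n(o) = 1/(426 + o)
(n(F(14)) - 222360) + G(280, -224) = (1/(426 + 14) - 222360) - 224 = (1/440 - 222360) - 224 = -97838399/440 - 224 = -97936959/440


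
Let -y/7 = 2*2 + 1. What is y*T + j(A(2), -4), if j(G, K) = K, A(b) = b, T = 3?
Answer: -109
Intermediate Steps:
y = -35 (y = -7*(2*2 + 1) = -7*(4 + 1) = -7*5 = -35)
y*T + j(A(2), -4) = -35*3 - 4 = -105 - 4 = -109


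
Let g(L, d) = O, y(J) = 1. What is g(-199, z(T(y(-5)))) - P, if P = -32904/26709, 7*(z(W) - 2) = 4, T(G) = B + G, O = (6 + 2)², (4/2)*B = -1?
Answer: 580760/8903 ≈ 65.232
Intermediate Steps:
B = -½ (B = (½)*(-1) = -½ ≈ -0.50000)
O = 64 (O = 8² = 64)
T(G) = -½ + G
z(W) = 18/7 (z(W) = 2 + (⅐)*4 = 2 + 4/7 = 18/7)
g(L, d) = 64
P = -10968/8903 (P = -32904*1/26709 = -10968/8903 ≈ -1.2319)
g(-199, z(T(y(-5)))) - P = 64 - 1*(-10968/8903) = 64 + 10968/8903 = 580760/8903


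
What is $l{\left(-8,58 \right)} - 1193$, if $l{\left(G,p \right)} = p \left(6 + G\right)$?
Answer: $-1309$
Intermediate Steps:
$l{\left(-8,58 \right)} - 1193 = 58 \left(6 - 8\right) - 1193 = 58 \left(-2\right) - 1193 = -116 - 1193 = -1309$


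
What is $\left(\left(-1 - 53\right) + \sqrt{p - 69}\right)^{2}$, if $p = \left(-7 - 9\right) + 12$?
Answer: $\left(54 - i \sqrt{73}\right)^{2} \approx 2843.0 - 922.75 i$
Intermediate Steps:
$p = -4$ ($p = -16 + 12 = -4$)
$\left(\left(-1 - 53\right) + \sqrt{p - 69}\right)^{2} = \left(\left(-1 - 53\right) + \sqrt{-4 - 69}\right)^{2} = \left(\left(-1 - 53\right) + \sqrt{-73}\right)^{2} = \left(-54 + i \sqrt{73}\right)^{2}$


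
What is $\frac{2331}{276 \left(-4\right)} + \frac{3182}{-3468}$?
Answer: $- \frac{966403}{319056} \approx -3.0289$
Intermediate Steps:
$\frac{2331}{276 \left(-4\right)} + \frac{3182}{-3468} = \frac{2331}{-1104} + 3182 \left(- \frac{1}{3468}\right) = 2331 \left(- \frac{1}{1104}\right) - \frac{1591}{1734} = - \frac{777}{368} - \frac{1591}{1734} = - \frac{966403}{319056}$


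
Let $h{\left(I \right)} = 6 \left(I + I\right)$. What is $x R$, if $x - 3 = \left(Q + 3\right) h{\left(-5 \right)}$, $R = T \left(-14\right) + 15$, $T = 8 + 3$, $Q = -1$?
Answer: $16263$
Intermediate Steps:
$T = 11$
$h{\left(I \right)} = 12 I$ ($h{\left(I \right)} = 6 \cdot 2 I = 12 I$)
$R = -139$ ($R = 11 \left(-14\right) + 15 = -154 + 15 = -139$)
$x = -117$ ($x = 3 + \left(-1 + 3\right) 12 \left(-5\right) = 3 + 2 \left(-60\right) = 3 - 120 = -117$)
$x R = \left(-117\right) \left(-139\right) = 16263$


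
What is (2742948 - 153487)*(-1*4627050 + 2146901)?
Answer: -6422249109689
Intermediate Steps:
(2742948 - 153487)*(-1*4627050 + 2146901) = 2589461*(-4627050 + 2146901) = 2589461*(-2480149) = -6422249109689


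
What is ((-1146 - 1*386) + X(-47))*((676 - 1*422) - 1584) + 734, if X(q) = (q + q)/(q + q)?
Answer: 2036964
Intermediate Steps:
X(q) = 1 (X(q) = (2*q)/((2*q)) = (2*q)*(1/(2*q)) = 1)
((-1146 - 1*386) + X(-47))*((676 - 1*422) - 1584) + 734 = ((-1146 - 1*386) + 1)*((676 - 1*422) - 1584) + 734 = ((-1146 - 386) + 1)*((676 - 422) - 1584) + 734 = (-1532 + 1)*(254 - 1584) + 734 = -1531*(-1330) + 734 = 2036230 + 734 = 2036964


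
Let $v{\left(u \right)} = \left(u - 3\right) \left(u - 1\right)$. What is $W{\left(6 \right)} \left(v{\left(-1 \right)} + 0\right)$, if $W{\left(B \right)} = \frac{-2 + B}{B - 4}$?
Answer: $16$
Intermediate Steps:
$W{\left(B \right)} = \frac{-2 + B}{-4 + B}$
$v{\left(u \right)} = \left(-1 + u\right) \left(-3 + u\right)$ ($v{\left(u \right)} = \left(-3 + u\right) \left(-1 + u\right) = \left(-1 + u\right) \left(-3 + u\right)$)
$W{\left(6 \right)} \left(v{\left(-1 \right)} + 0\right) = \frac{-2 + 6}{-4 + 6} \left(\left(3 + \left(-1\right)^{2} - -4\right) + 0\right) = \frac{1}{2} \cdot 4 \left(\left(3 + 1 + 4\right) + 0\right) = \frac{1}{2} \cdot 4 \left(8 + 0\right) = 2 \cdot 8 = 16$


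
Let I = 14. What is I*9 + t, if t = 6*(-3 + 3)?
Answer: 126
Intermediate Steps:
t = 0 (t = 6*0 = 0)
I*9 + t = 14*9 + 0 = 126 + 0 = 126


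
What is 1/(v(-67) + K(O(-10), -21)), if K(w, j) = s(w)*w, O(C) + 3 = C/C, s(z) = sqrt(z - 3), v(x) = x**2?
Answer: 4489/20151141 + 2*I*sqrt(5)/20151141 ≈ 0.00022277 + 2.2193e-7*I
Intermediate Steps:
s(z) = sqrt(-3 + z)
O(C) = -2 (O(C) = -3 + C/C = -3 + 1 = -2)
K(w, j) = w*sqrt(-3 + w) (K(w, j) = sqrt(-3 + w)*w = w*sqrt(-3 + w))
1/(v(-67) + K(O(-10), -21)) = 1/((-67)**2 - 2*sqrt(-3 - 2)) = 1/(4489 - 2*I*sqrt(5))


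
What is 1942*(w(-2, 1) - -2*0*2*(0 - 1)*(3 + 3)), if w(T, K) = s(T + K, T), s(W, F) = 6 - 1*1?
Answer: 9710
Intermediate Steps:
s(W, F) = 5 (s(W, F) = 6 - 1 = 5)
w(T, K) = 5
1942*(w(-2, 1) - -2*0*2*(0 - 1)*(3 + 3)) = 1942*(5 - -2*0*2*(0 - 1)*(3 + 3)) = 1942*(5 - 0*2*(-1*6)) = 1942*(5 - 0*(-6)) = 1942*(5 - 1*0) = 1942*(5 + 0) = 1942*5 = 9710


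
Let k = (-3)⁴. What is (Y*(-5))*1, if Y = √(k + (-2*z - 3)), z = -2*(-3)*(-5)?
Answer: -5*√138 ≈ -58.737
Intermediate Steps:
k = 81
z = -30 (z = 6*(-5) = -30)
Y = √138 (Y = √(81 + (-2*(-30) - 3)) = √(81 + (60 - 3)) = √(81 + 57) = √138 ≈ 11.747)
(Y*(-5))*1 = (√138*(-5))*1 = -5*√138*1 = -5*√138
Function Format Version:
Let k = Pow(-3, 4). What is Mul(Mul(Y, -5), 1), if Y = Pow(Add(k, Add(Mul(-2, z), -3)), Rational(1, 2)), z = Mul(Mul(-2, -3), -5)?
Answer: Mul(-5, Pow(138, Rational(1, 2))) ≈ -58.737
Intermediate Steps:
k = 81
z = -30 (z = Mul(6, -5) = -30)
Y = Pow(138, Rational(1, 2)) (Y = Pow(Add(81, Add(Mul(-2, -30), -3)), Rational(1, 2)) = Pow(Add(81, Add(60, -3)), Rational(1, 2)) = Pow(Add(81, 57), Rational(1, 2)) = Pow(138, Rational(1, 2)) ≈ 11.747)
Mul(Mul(Y, -5), 1) = Mul(Mul(Pow(138, Rational(1, 2)), -5), 1) = Mul(Mul(-5, Pow(138, Rational(1, 2))), 1) = Mul(-5, Pow(138, Rational(1, 2)))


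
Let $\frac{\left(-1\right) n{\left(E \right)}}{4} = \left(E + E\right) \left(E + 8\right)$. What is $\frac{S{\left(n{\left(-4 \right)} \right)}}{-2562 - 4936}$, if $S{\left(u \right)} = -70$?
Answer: $\frac{35}{3749} \approx 0.0093358$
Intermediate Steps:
$n{\left(E \right)} = - 8 E \left(8 + E\right)$ ($n{\left(E \right)} = - 4 \left(E + E\right) \left(E + 8\right) = - 4 \cdot 2 E \left(8 + E\right) = - 8 E \left(8 + E\right)$)
$\frac{S{\left(n{\left(-4 \right)} \right)}}{-2562 - 4936} = - \frac{70}{-2562 - 4936} = - \frac{70}{-7498} = \left(-70\right) \left(- \frac{1}{7498}\right) = \frac{35}{3749}$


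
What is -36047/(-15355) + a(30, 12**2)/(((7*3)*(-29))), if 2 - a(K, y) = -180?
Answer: 2736859/1335885 ≈ 2.0487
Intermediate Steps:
a(K, y) = 182 (a(K, y) = 2 - 1*(-180) = 2 + 180 = 182)
-36047/(-15355) + a(30, 12**2)/(((7*3)*(-29))) = -36047/(-15355) + 182/(((7*3)*(-29))) = -36047*(-1/15355) + 182/((21*(-29))) = 36047/15355 + 182/(-609) = 36047/15355 + 182*(-1/609) = 36047/15355 - 26/87 = 2736859/1335885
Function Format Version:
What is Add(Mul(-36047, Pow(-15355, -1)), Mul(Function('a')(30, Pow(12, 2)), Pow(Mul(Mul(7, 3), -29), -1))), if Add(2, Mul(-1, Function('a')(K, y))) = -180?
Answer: Rational(2736859, 1335885) ≈ 2.0487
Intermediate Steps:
Function('a')(K, y) = 182 (Function('a')(K, y) = Add(2, Mul(-1, -180)) = Add(2, 180) = 182)
Add(Mul(-36047, Pow(-15355, -1)), Mul(Function('a')(30, Pow(12, 2)), Pow(Mul(Mul(7, 3), -29), -1))) = Add(Mul(-36047, Pow(-15355, -1)), Mul(182, Pow(Mul(Mul(7, 3), -29), -1))) = Add(Mul(-36047, Rational(-1, 15355)), Mul(182, Pow(Mul(21, -29), -1))) = Add(Rational(36047, 15355), Mul(182, Pow(-609, -1))) = Add(Rational(36047, 15355), Mul(182, Rational(-1, 609))) = Add(Rational(36047, 15355), Rational(-26, 87)) = Rational(2736859, 1335885)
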